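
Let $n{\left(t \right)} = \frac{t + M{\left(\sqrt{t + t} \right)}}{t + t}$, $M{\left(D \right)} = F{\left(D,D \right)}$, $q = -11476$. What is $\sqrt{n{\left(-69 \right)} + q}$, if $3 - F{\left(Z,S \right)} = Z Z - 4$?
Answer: $\frac{i \sqrt{54639858}}{69} \approx 107.13 i$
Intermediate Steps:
$F{\left(Z,S \right)} = 7 - Z^{2}$ ($F{\left(Z,S \right)} = 3 - \left(Z Z - 4\right) = 3 - \left(Z^{2} - 4\right) = 3 - \left(-4 + Z^{2}\right) = 7 - Z^{2}$)
$M{\left(D \right)} = 7 - D^{2}$
$n{\left(t \right)} = \frac{7 - t}{2 t}$ ($n{\left(t \right)} = \frac{t - \left(-7 + \left(\sqrt{t + t}\right)^{2}\right)}{t + t} = \frac{t - \left(-7 + \left(\sqrt{2 t}\right)^{2}\right)}{2 t} = \left(t - \left(-7 + \left(\sqrt{2} \sqrt{t}\right)^{2}\right)\right) \frac{1}{2 t} = \left(t - \left(-7 + 2 t\right)\right) \frac{1}{2 t} = \left(7 - t\right) \frac{1}{2 t} = \frac{7 - t}{2 t}$)
$\sqrt{n{\left(-69 \right)} + q} = \sqrt{\frac{7 - -69}{2 \left(-69\right)} - 11476} = \sqrt{\frac{1}{2} \left(- \frac{1}{69}\right) \left(7 + 69\right) - 11476} = \sqrt{\frac{1}{2} \left(- \frac{1}{69}\right) 76 - 11476} = \sqrt{- \frac{38}{69} - 11476} = \sqrt{- \frac{791882}{69}} = \frac{i \sqrt{54639858}}{69}$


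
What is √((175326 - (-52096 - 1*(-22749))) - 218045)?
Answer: 2*I*√3343 ≈ 115.64*I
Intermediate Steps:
√((175326 - (-52096 - 1*(-22749))) - 218045) = √((175326 - (-52096 + 22749)) - 218045) = √((175326 - 1*(-29347)) - 218045) = √((175326 + 29347) - 218045) = √(204673 - 218045) = √(-13372) = 2*I*√3343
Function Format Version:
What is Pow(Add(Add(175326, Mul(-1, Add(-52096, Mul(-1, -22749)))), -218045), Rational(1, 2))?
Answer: Mul(2, I, Pow(3343, Rational(1, 2))) ≈ Mul(115.64, I)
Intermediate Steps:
Pow(Add(Add(175326, Mul(-1, Add(-52096, Mul(-1, -22749)))), -218045), Rational(1, 2)) = Pow(Add(Add(175326, Mul(-1, Add(-52096, 22749))), -218045), Rational(1, 2)) = Pow(Add(Add(175326, Mul(-1, -29347)), -218045), Rational(1, 2)) = Pow(Add(Add(175326, 29347), -218045), Rational(1, 2)) = Pow(Add(204673, -218045), Rational(1, 2)) = Pow(-13372, Rational(1, 2)) = Mul(2, I, Pow(3343, Rational(1, 2)))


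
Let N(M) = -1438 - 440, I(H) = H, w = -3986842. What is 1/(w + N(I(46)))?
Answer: -1/3988720 ≈ -2.5071e-7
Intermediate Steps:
N(M) = -1878
1/(w + N(I(46))) = 1/(-3986842 - 1878) = 1/(-3988720) = -1/3988720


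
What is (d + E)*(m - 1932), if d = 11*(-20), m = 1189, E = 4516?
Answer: -3191928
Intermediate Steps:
d = -220
(d + E)*(m - 1932) = (-220 + 4516)*(1189 - 1932) = 4296*(-743) = -3191928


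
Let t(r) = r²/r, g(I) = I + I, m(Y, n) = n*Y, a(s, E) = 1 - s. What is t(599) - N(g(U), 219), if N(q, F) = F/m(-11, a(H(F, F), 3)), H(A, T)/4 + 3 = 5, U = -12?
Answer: 45904/77 ≈ 596.16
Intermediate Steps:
H(A, T) = 8 (H(A, T) = -12 + 4*5 = -12 + 20 = 8)
m(Y, n) = Y*n
g(I) = 2*I
N(q, F) = F/77 (N(q, F) = F/((-11*(1 - 1*8))) = F/((-11*(1 - 8))) = F/((-11*(-7))) = F/77)
t(r) = r
t(599) - N(g(U), 219) = 599 - 219/77 = 45904/77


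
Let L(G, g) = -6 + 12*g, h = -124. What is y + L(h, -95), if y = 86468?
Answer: 85322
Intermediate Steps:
y + L(h, -95) = 86468 + (-6 + 12*(-95)) = 86468 + (-6 - 1140) = 86468 - 1146 = 85322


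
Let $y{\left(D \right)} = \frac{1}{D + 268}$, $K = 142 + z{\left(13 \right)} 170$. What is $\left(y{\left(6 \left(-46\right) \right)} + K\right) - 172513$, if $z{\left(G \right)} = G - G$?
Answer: $- \frac{1378969}{8} \approx -1.7237 \cdot 10^{5}$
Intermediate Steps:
$z{\left(G \right)} = 0$
$K = 142$ ($K = 142 + 0 \cdot 170 = 142 + 0 = 142$)
$y{\left(D \right)} = \frac{1}{268 + D}$
$\left(y{\left(6 \left(-46\right) \right)} + K\right) - 172513 = \left(\frac{1}{268 + 6 \left(-46\right)} + 142\right) - 172513 = \left(\frac{1}{268 - 276} + 142\right) - 172513 = \left(\frac{1}{-8} + 142\right) - 172513 = \left(- \frac{1}{8} + 142\right) - 172513 = \frac{1135}{8} - 172513 = - \frac{1378969}{8}$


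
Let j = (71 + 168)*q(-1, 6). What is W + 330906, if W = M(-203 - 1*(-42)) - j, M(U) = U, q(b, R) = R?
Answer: 329311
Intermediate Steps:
j = 1434 (j = (71 + 168)*6 = 239*6 = 1434)
W = -1595 (W = (-203 - 1*(-42)) - 1*1434 = (-203 + 42) - 1434 = -161 - 1434 = -1595)
W + 330906 = -1595 + 330906 = 329311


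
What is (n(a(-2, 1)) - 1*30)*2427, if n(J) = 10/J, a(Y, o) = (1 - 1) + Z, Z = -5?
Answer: -77664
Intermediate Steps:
a(Y, o) = -5 (a(Y, o) = (1 - 1) - 5 = 0 - 5 = -5)
(n(a(-2, 1)) - 1*30)*2427 = (10/(-5) - 1*30)*2427 = (10*(-1/5) - 30)*2427 = (-2 - 30)*2427 = -32*2427 = -77664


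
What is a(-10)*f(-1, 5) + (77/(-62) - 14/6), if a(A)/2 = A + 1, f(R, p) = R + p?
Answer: -14057/186 ≈ -75.575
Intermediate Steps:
a(A) = 2 + 2*A (a(A) = 2*(A + 1) = 2*(1 + A) = 2 + 2*A)
a(-10)*f(-1, 5) + (77/(-62) - 14/6) = (2 + 2*(-10))*(-1 + 5) + (77/(-62) - 14/6) = (2 - 20)*4 + (77*(-1/62) - 14*⅙) = -18*4 + (-77/62 - 7/3) = -72 - 665/186 = -14057/186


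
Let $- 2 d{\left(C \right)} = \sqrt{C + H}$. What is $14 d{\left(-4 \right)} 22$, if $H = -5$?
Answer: $- 462 i \approx - 462.0 i$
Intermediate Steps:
$d{\left(C \right)} = - \frac{\sqrt{-5 + C}}{2}$ ($d{\left(C \right)} = - \frac{\sqrt{C - 5}}{2} = - \frac{\sqrt{-5 + C}}{2}$)
$14 d{\left(-4 \right)} 22 = 14 \left(- \frac{\sqrt{-5 - 4}}{2}\right) 22 = 14 \left(- \frac{\sqrt{-9}}{2}\right) 22 = 14 \left(- \frac{3 i}{2}\right) 22 = - 21 i 22 = - 462 i$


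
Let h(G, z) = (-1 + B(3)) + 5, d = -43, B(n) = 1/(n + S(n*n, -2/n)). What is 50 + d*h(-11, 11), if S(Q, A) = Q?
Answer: -1507/12 ≈ -125.58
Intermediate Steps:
B(n) = 1/(n + n²) (B(n) = 1/(n + n*n) = 1/(n + n²))
h(G, z) = 49/12 (h(G, z) = (-1 + 1/(3*(1 + 3))) + 5 = (-1 + (⅓)/4) + 5 = (-1 + (⅓)*(¼)) + 5 = (-1 + 1/12) + 5 = -11/12 + 5 = 49/12)
50 + d*h(-11, 11) = 50 - 43*49/12 = 50 - 2107/12 = -1507/12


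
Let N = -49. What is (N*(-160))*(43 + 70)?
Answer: 885920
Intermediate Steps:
(N*(-160))*(43 + 70) = (-49*(-160))*(43 + 70) = 7840*113 = 885920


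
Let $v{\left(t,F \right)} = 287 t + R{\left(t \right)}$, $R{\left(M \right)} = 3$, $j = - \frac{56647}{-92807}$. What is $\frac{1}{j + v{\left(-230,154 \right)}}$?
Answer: $- \frac{92807}{6125855002} \approx -1.515 \cdot 10^{-5}$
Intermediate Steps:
$j = \frac{56647}{92807}$ ($j = \left(-56647\right) \left(- \frac{1}{92807}\right) = \frac{56647}{92807} \approx 0.61037$)
$v{\left(t,F \right)} = 3 + 287 t$ ($v{\left(t,F \right)} = 287 t + 3 = 3 + 287 t$)
$\frac{1}{j + v{\left(-230,154 \right)}} = \frac{1}{\frac{56647}{92807} + \left(3 + 287 \left(-230\right)\right)} = \frac{1}{\frac{56647}{92807} + \left(3 - 66010\right)} = \frac{1}{\frac{56647}{92807} - 66007} = \frac{1}{- \frac{6125855002}{92807}} = - \frac{92807}{6125855002}$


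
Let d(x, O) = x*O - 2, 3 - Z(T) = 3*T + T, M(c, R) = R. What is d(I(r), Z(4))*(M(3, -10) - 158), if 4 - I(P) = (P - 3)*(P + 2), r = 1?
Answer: 22176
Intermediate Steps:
Z(T) = 3 - 4*T (Z(T) = 3 - (3*T + T) = 3 - 4*T)
I(P) = 4 - (-3 + P)*(2 + P) (I(P) = 4 - (P - 3)*(P + 2) = 4 - (-3 + P)*(2 + P))
d(x, O) = -2 + O*x (d(x, O) = O*x - 2 = -2 + O*x)
d(I(r), Z(4))*(M(3, -10) - 158) = (-2 + (3 - 4*4)*(10 + 1 - 1*1**2))*(-10 - 158) = (-2 + (3 - 16)*(10 + 1 - 1*1))*(-168) = (-2 - 13*(10 + 1 - 1))*(-168) = (-2 - 13*10)*(-168) = (-2 - 130)*(-168) = -132*(-168) = 22176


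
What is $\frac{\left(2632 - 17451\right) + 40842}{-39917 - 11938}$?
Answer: $- \frac{26023}{51855} \approx -0.50184$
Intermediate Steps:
$\frac{\left(2632 - 17451\right) + 40842}{-39917 - 11938} = \frac{-14819 + 40842}{-51855} = 26023 \left(- \frac{1}{51855}\right) = - \frac{26023}{51855}$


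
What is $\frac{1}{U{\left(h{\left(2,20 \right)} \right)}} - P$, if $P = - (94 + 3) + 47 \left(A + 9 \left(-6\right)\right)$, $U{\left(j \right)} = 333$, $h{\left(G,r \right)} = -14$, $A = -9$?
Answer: $\frac{1018315}{333} \approx 3058.0$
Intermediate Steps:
$P = -3058$ ($P = - (94 + 3) + 47 \left(-9 + 9 \left(-6\right)\right) = \left(-1\right) 97 + 47 \left(-9 - 54\right) = -97 + 47 \left(-63\right) = -97 - 2961 = -3058$)
$\frac{1}{U{\left(h{\left(2,20 \right)} \right)}} - P = \frac{1}{333} - -3058 = \frac{1}{333} + 3058 = \frac{1018315}{333}$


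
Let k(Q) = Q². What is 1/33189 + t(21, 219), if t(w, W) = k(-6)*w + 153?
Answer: 30168802/33189 ≈ 909.00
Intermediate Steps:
t(w, W) = 153 + 36*w (t(w, W) = (-6)²*w + 153 = 36*w + 153 = 153 + 36*w)
1/33189 + t(21, 219) = 1/33189 + (153 + 36*21) = 1/33189 + (153 + 756) = 1/33189 + 909 = 30168802/33189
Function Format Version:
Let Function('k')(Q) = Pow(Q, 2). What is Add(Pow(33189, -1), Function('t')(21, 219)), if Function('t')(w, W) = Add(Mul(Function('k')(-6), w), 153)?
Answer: Rational(30168802, 33189) ≈ 909.00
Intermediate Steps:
Function('t')(w, W) = Add(153, Mul(36, w)) (Function('t')(w, W) = Add(Mul(Pow(-6, 2), w), 153) = Add(Mul(36, w), 153) = Add(153, Mul(36, w)))
Add(Pow(33189, -1), Function('t')(21, 219)) = Add(Pow(33189, -1), Add(153, Mul(36, 21))) = Add(Rational(1, 33189), Add(153, 756)) = Add(Rational(1, 33189), 909) = Rational(30168802, 33189)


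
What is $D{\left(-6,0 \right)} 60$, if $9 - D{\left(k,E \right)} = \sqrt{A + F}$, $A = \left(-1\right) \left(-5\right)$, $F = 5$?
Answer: $540 - 60 \sqrt{10} \approx 350.26$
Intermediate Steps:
$A = 5$
$D{\left(k,E \right)} = 9 - \sqrt{10}$ ($D{\left(k,E \right)} = 9 - \sqrt{5 + 5} = 9 - \sqrt{10}$)
$D{\left(-6,0 \right)} 60 = \left(9 - \sqrt{10}\right) 60 = 540 - 60 \sqrt{10}$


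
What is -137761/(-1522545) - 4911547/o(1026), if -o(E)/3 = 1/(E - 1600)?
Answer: -1430800487116909/1522545 ≈ -9.3974e+8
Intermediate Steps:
o(E) = -3/(-1600 + E) (o(E) = -3/(E - 1600) = -3/(-1600 + E))
-137761/(-1522545) - 4911547/o(1026) = -137761/(-1522545) - 4911547/((-3/(-1600 + 1026))) = -137761*(-1/1522545) - 4911547/((-3/(-574))) = 137761/1522545 - 4911547/((-3*(-1/574))) = 137761/1522545 - 4911547/3/574 = 137761/1522545 - 4911547*574/3 = 137761/1522545 - 2819227978/3 = -1430800487116909/1522545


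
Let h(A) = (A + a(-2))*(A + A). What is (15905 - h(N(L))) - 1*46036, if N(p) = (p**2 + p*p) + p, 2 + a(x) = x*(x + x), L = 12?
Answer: -213731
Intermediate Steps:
a(x) = -2 + 2*x**2 (a(x) = -2 + x*(x + x) = -2 + x*(2*x) = -2 + 2*x**2)
N(p) = p + 2*p**2 (N(p) = (p**2 + p**2) + p = 2*p**2 + p = p + 2*p**2)
h(A) = 2*A*(6 + A) (h(A) = (A + (-2 + 2*(-2)**2))*(A + A) = (A + (-2 + 2*4))*(2*A) = (A + (-2 + 8))*(2*A) = (A + 6)*(2*A) = (6 + A)*(2*A) = 2*A*(6 + A))
(15905 - h(N(L))) - 1*46036 = (15905 - 2*12*(1 + 2*12)*(6 + 12*(1 + 2*12))) - 1*46036 = (15905 - 2*12*(1 + 24)*(6 + 12*(1 + 24))) - 46036 = (15905 - 2*12*25*(6 + 12*25)) - 46036 = (15905 - 2*300*(6 + 300)) - 46036 = (15905 - 2*300*306) - 46036 = (15905 - 1*183600) - 46036 = (15905 - 183600) - 46036 = -167695 - 46036 = -213731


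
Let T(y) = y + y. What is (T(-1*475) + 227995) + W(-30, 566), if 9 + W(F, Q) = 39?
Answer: 227075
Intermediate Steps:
T(y) = 2*y
W(F, Q) = 30 (W(F, Q) = -9 + 39 = 30)
(T(-1*475) + 227995) + W(-30, 566) = (2*(-1*475) + 227995) + 30 = (2*(-475) + 227995) + 30 = (-950 + 227995) + 30 = 227045 + 30 = 227075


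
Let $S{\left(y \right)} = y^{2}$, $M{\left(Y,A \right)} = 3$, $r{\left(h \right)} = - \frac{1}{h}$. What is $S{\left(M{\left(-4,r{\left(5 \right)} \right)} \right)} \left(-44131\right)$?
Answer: $-397179$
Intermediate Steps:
$S{\left(M{\left(-4,r{\left(5 \right)} \right)} \right)} \left(-44131\right) = 3^{2} \left(-44131\right) = 9 \left(-44131\right) = -397179$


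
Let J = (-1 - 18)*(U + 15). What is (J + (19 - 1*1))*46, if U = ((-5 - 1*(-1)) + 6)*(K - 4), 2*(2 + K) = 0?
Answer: -1794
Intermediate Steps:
K = -2 (K = -2 + (½)*0 = -2 + 0 = -2)
U = -12 (U = ((-5 - 1*(-1)) + 6)*(-2 - 4) = ((-5 + 1) + 6)*(-6) = (-4 + 6)*(-6) = 2*(-6) = -12)
J = -57 (J = (-1 - 18)*(-12 + 15) = -19*3 = -57)
(J + (19 - 1*1))*46 = (-57 + (19 - 1*1))*46 = (-57 + (19 - 1))*46 = (-57 + 18)*46 = -39*46 = -1794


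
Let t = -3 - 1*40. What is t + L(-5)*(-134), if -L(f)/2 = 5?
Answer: 1297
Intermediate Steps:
t = -43 (t = -3 - 40 = -43)
L(f) = -10 (L(f) = -2*5 = -10)
t + L(-5)*(-134) = -43 - 10*(-134) = -43 + 1340 = 1297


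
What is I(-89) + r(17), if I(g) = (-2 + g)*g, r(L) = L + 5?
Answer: 8121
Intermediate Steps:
r(L) = 5 + L
I(g) = g*(-2 + g)
I(-89) + r(17) = -89*(-2 - 89) + (5 + 17) = -89*(-91) + 22 = 8099 + 22 = 8121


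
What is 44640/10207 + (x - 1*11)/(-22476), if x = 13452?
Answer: 866136353/229412532 ≈ 3.7755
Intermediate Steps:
44640/10207 + (x - 1*11)/(-22476) = 44640/10207 + (13452 - 1*11)/(-22476) = 44640*(1/10207) + (13452 - 11)*(-1/22476) = 44640/10207 + 13441*(-1/22476) = 44640/10207 - 13441/22476 = 866136353/229412532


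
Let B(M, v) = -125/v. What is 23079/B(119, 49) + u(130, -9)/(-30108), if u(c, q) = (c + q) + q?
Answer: -8512069517/940875 ≈ -9047.0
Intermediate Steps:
u(c, q) = c + 2*q
23079/B(119, 49) + u(130, -9)/(-30108) = 23079/((-125/49)) + (130 + 2*(-9))/(-30108) = 23079/((-125*1/49)) + (130 - 18)*(-1/30108) = 23079/(-125/49) + 112*(-1/30108) = 23079*(-49/125) - 28/7527 = -1130871/125 - 28/7527 = -8512069517/940875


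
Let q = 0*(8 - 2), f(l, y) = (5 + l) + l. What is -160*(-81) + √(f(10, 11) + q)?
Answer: 12965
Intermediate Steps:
f(l, y) = 5 + 2*l
q = 0 (q = 0*6 = 0)
-160*(-81) + √(f(10, 11) + q) = -160*(-81) + √((5 + 2*10) + 0) = 12960 + √((5 + 20) + 0) = 12960 + √(25 + 0) = 12960 + √25 = 12960 + 5 = 12965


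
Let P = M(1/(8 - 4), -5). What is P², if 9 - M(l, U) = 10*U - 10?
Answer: 4761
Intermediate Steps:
M(l, U) = 19 - 10*U (M(l, U) = 9 - (10*U - 10) = 9 - (-10 + 10*U) = 9 + (10 - 10*U) = 19 - 10*U)
P = 69 (P = 19 - 10*(-5) = 19 + 50 = 69)
P² = 69² = 4761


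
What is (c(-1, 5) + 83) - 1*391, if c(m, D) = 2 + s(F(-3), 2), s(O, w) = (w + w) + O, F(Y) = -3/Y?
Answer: -301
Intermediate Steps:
s(O, w) = O + 2*w (s(O, w) = 2*w + O = O + 2*w)
c(m, D) = 7 (c(m, D) = 2 + (-3/(-3) + 2*2) = 2 + (-3*(-⅓) + 4) = 2 + (1 + 4) = 2 + 5 = 7)
(c(-1, 5) + 83) - 1*391 = (7 + 83) - 1*391 = 90 - 391 = -301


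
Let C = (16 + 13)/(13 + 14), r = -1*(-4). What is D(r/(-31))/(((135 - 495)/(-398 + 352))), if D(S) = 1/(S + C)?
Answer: 2139/15820 ≈ 0.13521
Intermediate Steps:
r = 4
C = 29/27 ≈ 1.0741
D(S) = 1/(29/27 + S) (D(S) = 1/(S + 29/27) = 1/(29/27 + S))
D(r/(-31))/(((135 - 495)/(-398 + 352))) = (27/(29 + 27*(4/(-31))))/(((135 - 495)/(-398 + 352))) = (27/(29 + 27*(4*(-1/31))))/((-360/(-46))) = (27/(29 + 27*(-4/31)))/((-360*(-1/46))) = (27/(29 - 108/31))/(180/23) = (27/(791/31))*(23/180) = (27*(31/791))*(23/180) = (837/791)*(23/180) = 2139/15820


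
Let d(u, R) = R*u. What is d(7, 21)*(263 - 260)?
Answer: 441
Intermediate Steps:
d(7, 21)*(263 - 260) = (21*7)*(263 - 260) = 147*3 = 441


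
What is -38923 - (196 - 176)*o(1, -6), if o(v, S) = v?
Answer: -38943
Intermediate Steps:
-38923 - (196 - 176)*o(1, -6) = -38923 - (196 - 176) = -38923 - 20 = -38943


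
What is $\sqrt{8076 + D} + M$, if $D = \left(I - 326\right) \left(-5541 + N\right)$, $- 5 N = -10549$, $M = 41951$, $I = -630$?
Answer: $41951 + \frac{2 \sqrt{20551895}}{5} \approx 43764.0$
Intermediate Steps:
$N = \frac{10549}{5}$ ($N = \left(- \frac{1}{5}\right) \left(-10549\right) = \frac{10549}{5} \approx 2109.8$)
$D = \frac{16401136}{5}$ ($D = \left(-630 - 326\right) \left(-5541 + \frac{10549}{5}\right) = \left(-956\right) \left(- \frac{17156}{5}\right) = \frac{16401136}{5} \approx 3.2802 \cdot 10^{6}$)
$\sqrt{8076 + D} + M = \sqrt{8076 + \frac{16401136}{5}} + 41951 = \sqrt{\frac{16441516}{5}} + 41951 = \frac{2 \sqrt{20551895}}{5} + 41951 = 41951 + \frac{2 \sqrt{20551895}}{5}$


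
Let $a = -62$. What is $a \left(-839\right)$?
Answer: $52018$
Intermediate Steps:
$a \left(-839\right) = \left(-62\right) \left(-839\right) = 52018$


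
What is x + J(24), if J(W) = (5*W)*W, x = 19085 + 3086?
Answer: 25051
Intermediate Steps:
x = 22171
J(W) = 5*W²
x + J(24) = 22171 + 5*24² = 22171 + 5*576 = 22171 + 2880 = 25051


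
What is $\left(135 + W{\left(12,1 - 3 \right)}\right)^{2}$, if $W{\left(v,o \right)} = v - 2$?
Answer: $21025$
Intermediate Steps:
$W{\left(v,o \right)} = -2 + v$
$\left(135 + W{\left(12,1 - 3 \right)}\right)^{2} = \left(135 + \left(-2 + 12\right)\right)^{2} = \left(135 + 10\right)^{2} = 145^{2} = 21025$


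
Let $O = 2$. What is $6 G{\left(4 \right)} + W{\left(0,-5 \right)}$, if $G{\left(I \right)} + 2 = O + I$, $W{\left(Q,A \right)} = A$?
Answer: $19$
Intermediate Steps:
$G{\left(I \right)} = I$ ($G{\left(I \right)} = -2 + \left(2 + I\right) = I$)
$6 G{\left(4 \right)} + W{\left(0,-5 \right)} = 6 \cdot 4 - 5 = 24 - 5 = 19$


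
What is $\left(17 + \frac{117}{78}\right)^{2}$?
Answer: $\frac{1369}{4} \approx 342.25$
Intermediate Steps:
$\left(17 + \frac{117}{78}\right)^{2} = \left(17 + 117 \cdot \frac{1}{78}\right)^{2} = \left(17 + \frac{3}{2}\right)^{2} = \left(\frac{37}{2}\right)^{2} = \frac{1369}{4}$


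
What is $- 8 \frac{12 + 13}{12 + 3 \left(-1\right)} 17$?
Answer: $- \frac{3400}{9} \approx -377.78$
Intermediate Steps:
$- 8 \frac{12 + 13}{12 + 3 \left(-1\right)} 17 = - 8 \frac{25}{12 - 3} \cdot 17 = - 8 \cdot \frac{25}{9} \cdot 17 = - 8 \cdot 25 \cdot \frac{1}{9} \cdot 17 = \left(-8\right) \frac{25}{9} \cdot 17 = \left(- \frac{200}{9}\right) 17 = - \frac{3400}{9}$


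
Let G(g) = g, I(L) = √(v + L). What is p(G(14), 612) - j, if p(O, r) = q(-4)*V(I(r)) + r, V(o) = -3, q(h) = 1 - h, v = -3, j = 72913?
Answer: -72316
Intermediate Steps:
I(L) = √(-3 + L)
p(O, r) = -15 + r (p(O, r) = (1 - 1*(-4))*(-3) + r = (1 + 4)*(-3) + r = 5*(-3) + r = -15 + r)
p(G(14), 612) - j = (-15 + 612) - 1*72913 = 597 - 72913 = -72316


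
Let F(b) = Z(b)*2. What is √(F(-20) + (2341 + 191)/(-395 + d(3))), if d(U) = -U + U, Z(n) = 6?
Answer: 4*√54510/395 ≈ 2.3643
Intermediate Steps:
d(U) = 0
F(b) = 12 (F(b) = 6*2 = 12)
√(F(-20) + (2341 + 191)/(-395 + d(3))) = √(12 + (2341 + 191)/(-395 + 0)) = √(12 + 2532/(-395)) = √(12 + 2532*(-1/395)) = √(12 - 2532/395) = √(2208/395) = 4*√54510/395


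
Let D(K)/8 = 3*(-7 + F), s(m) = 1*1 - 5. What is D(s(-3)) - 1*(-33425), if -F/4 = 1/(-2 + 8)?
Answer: 33241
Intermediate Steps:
s(m) = -4 (s(m) = 1 - 5 = -4)
F = -⅔ (F = -4/(-2 + 8) = -4/6 = -4*⅙ = -⅔ ≈ -0.66667)
D(K) = -184 (D(K) = 8*(3*(-7 - ⅔)) = 8*(3*(-23/3)) = 8*(-23) = -184)
D(s(-3)) - 1*(-33425) = -184 - 1*(-33425) = -184 + 33425 = 33241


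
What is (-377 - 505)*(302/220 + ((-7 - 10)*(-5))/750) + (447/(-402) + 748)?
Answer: -20776671/36850 ≈ -563.82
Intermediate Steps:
(-377 - 505)*(302/220 + ((-7 - 10)*(-5))/750) + (447/(-402) + 748) = -882*(302*(1/220) - 17*(-5)*(1/750)) + (447*(-1/402) + 748) = -882*(151/110 + 85*(1/750)) + (-149/134 + 748) = -882*(151/110 + 17/150) + 100083/134 = -882*1226/825 + 100083/134 = -360444/275 + 100083/134 = -20776671/36850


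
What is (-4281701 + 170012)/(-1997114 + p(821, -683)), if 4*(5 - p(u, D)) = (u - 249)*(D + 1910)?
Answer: 1370563/724190 ≈ 1.8925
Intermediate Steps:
p(u, D) = 5 - (-249 + u)*(1910 + D)/4 (p(u, D) = 5 - (u - 249)*(D + 1910)/4 = 5 - (-249 + u)*(1910 + D)/4)
(-4281701 + 170012)/(-1997114 + p(821, -683)) = (-4281701 + 170012)/(-1997114 + (237805/2 - 955/2*821 + (249/4)*(-683) - 1/4*(-683)*821)) = -4111689/(-1997114 + (237805/2 - 784055/2 - 170067/4 + 560743/4)) = -4111689/(-1997114 - 175456) = -4111689/(-2172570) = -4111689*(-1/2172570) = 1370563/724190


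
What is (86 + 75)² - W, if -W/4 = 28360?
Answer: 139361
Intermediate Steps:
W = -113440 (W = -4*28360 = -113440)
(86 + 75)² - W = (86 + 75)² - 1*(-113440) = 161² + 113440 = 25921 + 113440 = 139361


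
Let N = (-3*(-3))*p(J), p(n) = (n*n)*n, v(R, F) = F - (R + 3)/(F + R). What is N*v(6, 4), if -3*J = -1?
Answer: 31/30 ≈ 1.0333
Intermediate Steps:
J = ⅓ (J = -⅓*(-1) = ⅓ ≈ 0.33333)
v(R, F) = F - (3 + R)/(F + R)
p(n) = n³ (p(n) = n²*n = n³)
N = ⅓ (N = (-3*(-3))*(⅓)³ = 9*(1/27) = ⅓ ≈ 0.33333)
N*v(6, 4) = ((-3 + 4² - 1*6 + 4*6)/(4 + 6))/3 = ((-3 + 16 - 6 + 24)/10)/3 = ((⅒)*31)/3 = (⅓)*(31/10) = 31/30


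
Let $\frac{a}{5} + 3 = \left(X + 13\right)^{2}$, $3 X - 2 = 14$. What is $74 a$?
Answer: $\frac{1109260}{9} \approx 1.2325 \cdot 10^{5}$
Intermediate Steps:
$X = \frac{16}{3}$ ($X = \frac{2}{3} + \frac{1}{3} \cdot 14 = \frac{2}{3} + \frac{14}{3} = \frac{16}{3} \approx 5.3333$)
$a = \frac{14990}{9}$ ($a = -15 + 5 \left(\frac{16}{3} + 13\right)^{2} = -15 + 5 \left(\frac{55}{3}\right)^{2} = -15 + 5 \cdot \frac{3025}{9} = -15 + \frac{15125}{9} = \frac{14990}{9} \approx 1665.6$)
$74 a = 74 \cdot \frac{14990}{9} = \frac{1109260}{9}$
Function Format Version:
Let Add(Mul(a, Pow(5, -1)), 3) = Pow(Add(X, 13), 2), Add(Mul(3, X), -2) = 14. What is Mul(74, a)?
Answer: Rational(1109260, 9) ≈ 1.2325e+5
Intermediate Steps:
X = Rational(16, 3) (X = Add(Rational(2, 3), Mul(Rational(1, 3), 14)) = Add(Rational(2, 3), Rational(14, 3)) = Rational(16, 3) ≈ 5.3333)
a = Rational(14990, 9) (a = Add(-15, Mul(5, Pow(Add(Rational(16, 3), 13), 2))) = Add(-15, Mul(5, Pow(Rational(55, 3), 2))) = Add(-15, Mul(5, Rational(3025, 9))) = Add(-15, Rational(15125, 9)) = Rational(14990, 9) ≈ 1665.6)
Mul(74, a) = Mul(74, Rational(14990, 9)) = Rational(1109260, 9)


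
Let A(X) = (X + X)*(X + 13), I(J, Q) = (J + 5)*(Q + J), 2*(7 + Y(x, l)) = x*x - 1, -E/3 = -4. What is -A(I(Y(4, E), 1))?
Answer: -2805/8 ≈ -350.63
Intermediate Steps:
E = 12 (E = -3*(-4) = 12)
Y(x, l) = -15/2 + x²/2 (Y(x, l) = -7 + (x*x - 1)/2 = -7 + (x² - 1)/2 = -7 + (-1 + x²)/2 = -7 + (-½ + x²/2) = -15/2 + x²/2)
I(J, Q) = (5 + J)*(J + Q)
A(X) = 2*X*(13 + X) (A(X) = (2*X)*(13 + X) = 2*X*(13 + X))
-A(I(Y(4, E), 1)) = -2*((-15/2 + (½)*4²)² + 5*(-15/2 + (½)*4²) + 5*1 + (-15/2 + (½)*4²)*1)*(13 + ((-15/2 + (½)*4²)² + 5*(-15/2 + (½)*4²) + 5*1 + (-15/2 + (½)*4²)*1)) = -2*((-15/2 + (½)*16)² + 5*(-15/2 + (½)*16) + 5 + (-15/2 + (½)*16)*1)*(13 + ((-15/2 + (½)*16)² + 5*(-15/2 + (½)*16) + 5 + (-15/2 + (½)*16)*1)) = -2*((-15/2 + 8)² + 5*(-15/2 + 8) + 5 + (-15/2 + 8)*1)*(13 + ((-15/2 + 8)² + 5*(-15/2 + 8) + 5 + (-15/2 + 8)*1)) = -2*((½)² + 5*(½) + 5 + (½)*1)*(13 + ((½)² + 5*(½) + 5 + (½)*1)) = -2*(¼ + 5/2 + 5 + ½)*(13 + (¼ + 5/2 + 5 + ½)) = -2*33*(13 + 33/4)/4 = -2*33*85/(4*4) = -1*2805/8 = -2805/8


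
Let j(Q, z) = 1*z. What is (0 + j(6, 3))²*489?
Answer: 4401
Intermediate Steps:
j(Q, z) = z
(0 + j(6, 3))²*489 = (0 + 3)²*489 = 3²*489 = 9*489 = 4401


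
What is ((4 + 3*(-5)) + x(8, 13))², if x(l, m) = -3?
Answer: 196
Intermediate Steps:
((4 + 3*(-5)) + x(8, 13))² = ((4 + 3*(-5)) - 3)² = ((4 - 15) - 3)² = (-11 - 3)² = (-14)² = 196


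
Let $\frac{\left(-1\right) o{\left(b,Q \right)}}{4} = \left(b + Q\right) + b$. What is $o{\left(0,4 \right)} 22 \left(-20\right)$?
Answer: $7040$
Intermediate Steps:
$o{\left(b,Q \right)} = - 8 b - 4 Q$ ($o{\left(b,Q \right)} = - 4 \left(\left(b + Q\right) + b\right) = - 4 \left(\left(Q + b\right) + b\right) = - 4 \left(Q + 2 b\right) = - 8 b - 4 Q$)
$o{\left(0,4 \right)} 22 \left(-20\right) = \left(\left(-8\right) 0 - 16\right) 22 \left(-20\right) = \left(0 - 16\right) 22 \left(-20\right) = \left(-16\right) 22 \left(-20\right) = \left(-352\right) \left(-20\right) = 7040$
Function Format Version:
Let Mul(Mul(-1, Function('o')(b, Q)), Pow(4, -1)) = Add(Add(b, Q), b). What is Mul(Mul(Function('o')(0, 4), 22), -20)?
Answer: 7040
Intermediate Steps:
Function('o')(b, Q) = Add(Mul(-8, b), Mul(-4, Q)) (Function('o')(b, Q) = Mul(-4, Add(Add(b, Q), b)) = Mul(-4, Add(Add(Q, b), b)) = Mul(-4, Add(Q, Mul(2, b))) = Add(Mul(-8, b), Mul(-4, Q)))
Mul(Mul(Function('o')(0, 4), 22), -20) = Mul(Mul(Add(Mul(-8, 0), Mul(-4, 4)), 22), -20) = Mul(Mul(Add(0, -16), 22), -20) = Mul(Mul(-16, 22), -20) = Mul(-352, -20) = 7040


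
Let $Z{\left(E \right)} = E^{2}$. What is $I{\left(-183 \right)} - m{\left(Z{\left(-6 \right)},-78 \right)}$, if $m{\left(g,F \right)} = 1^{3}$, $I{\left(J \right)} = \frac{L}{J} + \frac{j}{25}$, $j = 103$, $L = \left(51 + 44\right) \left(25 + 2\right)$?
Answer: $- \frac{16617}{1525} \approx -10.896$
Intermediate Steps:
$L = 2565$ ($L = 95 \cdot 27 = 2565$)
$I{\left(J \right)} = \frac{103}{25} + \frac{2565}{J}$ ($I{\left(J \right)} = \frac{2565}{J} + \frac{103}{25} = \frac{103}{25} + \frac{2565}{J}$)
$m{\left(g,F \right)} = 1$
$I{\left(-183 \right)} - m{\left(Z{\left(-6 \right)},-78 \right)} = \left(\frac{103}{25} + \frac{2565}{-183}\right) - 1 = \left(\frac{103}{25} + 2565 \left(- \frac{1}{183}\right)\right) - 1 = \left(\frac{103}{25} - \frac{855}{61}\right) - 1 = - \frac{15092}{1525} - 1 = - \frac{16617}{1525}$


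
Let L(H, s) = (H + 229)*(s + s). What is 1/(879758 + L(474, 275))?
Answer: 1/1266408 ≈ 7.8964e-7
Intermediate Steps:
L(H, s) = 2*s*(229 + H) (L(H, s) = (229 + H)*(2*s) = 2*s*(229 + H))
1/(879758 + L(474, 275)) = 1/(879758 + 2*275*(229 + 474)) = 1/(879758 + 2*275*703) = 1/(879758 + 386650) = 1/1266408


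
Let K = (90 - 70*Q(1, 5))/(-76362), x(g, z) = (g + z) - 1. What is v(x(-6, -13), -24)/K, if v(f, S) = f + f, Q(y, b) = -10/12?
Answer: 20592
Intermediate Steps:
Q(y, b) = -⅚ (Q(y, b) = -10*1/12 = -⅚)
x(g, z) = -1 + g + z
v(f, S) = 2*f
K = -5/2574 (K = (90 - 70*(-⅚))/(-76362) = (90 + 175/3)*(-1/76362) = (445/3)*(-1/76362) = -5/2574 ≈ -0.0019425)
v(x(-6, -13), -24)/K = (2*(-1 - 6 - 13))/(-5/2574) = (2*(-20))*(-2574/5) = -40*(-2574/5) = 20592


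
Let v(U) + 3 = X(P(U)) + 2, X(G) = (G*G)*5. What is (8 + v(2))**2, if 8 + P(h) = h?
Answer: 34969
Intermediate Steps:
P(h) = -8 + h
X(G) = 5*G**2 (X(G) = G**2*5 = 5*G**2)
v(U) = -1 + 5*(-8 + U)**2 (v(U) = -3 + (5*(-8 + U)**2 + 2) = -3 + (2 + 5*(-8 + U)**2) = -1 + 5*(-8 + U)**2)
(8 + v(2))**2 = (8 + (-1 + 5*(-8 + 2)**2))**2 = (8 + (-1 + 5*(-6)**2))**2 = (8 + (-1 + 5*36))**2 = (8 + (-1 + 180))**2 = (8 + 179)**2 = 187**2 = 34969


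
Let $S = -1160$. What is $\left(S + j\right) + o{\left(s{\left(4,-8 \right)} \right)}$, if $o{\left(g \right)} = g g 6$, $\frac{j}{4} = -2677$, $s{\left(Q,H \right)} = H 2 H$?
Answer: $86436$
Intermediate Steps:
$s{\left(Q,H \right)} = 2 H^{2}$ ($s{\left(Q,H \right)} = 2 H H = 2 H^{2}$)
$j = -10708$ ($j = 4 \left(-2677\right) = -10708$)
$o{\left(g \right)} = 6 g^{2}$ ($o{\left(g \right)} = g^{2} \cdot 6 = 6 g^{2}$)
$\left(S + j\right) + o{\left(s{\left(4,-8 \right)} \right)} = \left(-1160 - 10708\right) + 6 \left(2 \left(-8\right)^{2}\right)^{2} = -11868 + 6 \left(2 \cdot 64\right)^{2} = -11868 + 6 \cdot 128^{2} = -11868 + 6 \cdot 16384 = -11868 + 98304 = 86436$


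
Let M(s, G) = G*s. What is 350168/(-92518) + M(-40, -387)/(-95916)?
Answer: -1459120522/369748187 ≈ -3.9463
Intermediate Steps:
350168/(-92518) + M(-40, -387)/(-95916) = 350168/(-92518) - 387*(-40)/(-95916) = 350168*(-1/92518) + 15480*(-1/95916) = -175084/46259 - 1290/7993 = -1459120522/369748187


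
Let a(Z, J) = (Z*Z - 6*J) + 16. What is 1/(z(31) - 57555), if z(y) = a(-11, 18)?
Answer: -1/57526 ≈ -1.7383e-5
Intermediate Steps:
a(Z, J) = 16 + Z² - 6*J (a(Z, J) = (Z² - 6*J) + 16 = 16 + Z² - 6*J)
z(y) = 29 (z(y) = 16 + (-11)² - 6*18 = 16 + 121 - 108 = 29)
1/(z(31) - 57555) = 1/(29 - 57555) = 1/(-57526) = -1/57526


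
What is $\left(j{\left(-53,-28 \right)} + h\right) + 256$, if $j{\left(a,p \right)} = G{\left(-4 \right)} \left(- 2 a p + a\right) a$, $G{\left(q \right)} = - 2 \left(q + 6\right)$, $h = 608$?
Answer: $-639588$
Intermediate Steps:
$G{\left(q \right)} = -12 - 2 q$ ($G{\left(q \right)} = - 2 \left(6 + q\right) = -12 - 2 q$)
$j{\left(a,p \right)} = a \left(- 4 a + 8 a p\right)$ ($j{\left(a,p \right)} = \left(-12 - -8\right) \left(- 2 a p + a\right) a = \left(-12 + 8\right) \left(- 2 a p + a\right) a = - 4 \left(a - 2 a p\right) a = \left(- 4 a + 8 a p\right) a = a \left(- 4 a + 8 a p\right)$)
$\left(j{\left(-53,-28 \right)} + h\right) + 256 = \left(\left(-53\right)^{2} \left(-4 + 8 \left(-28\right)\right) + 608\right) + 256 = \left(2809 \left(-4 - 224\right) + 608\right) + 256 = \left(2809 \left(-228\right) + 608\right) + 256 = \left(-640452 + 608\right) + 256 = -639844 + 256 = -639588$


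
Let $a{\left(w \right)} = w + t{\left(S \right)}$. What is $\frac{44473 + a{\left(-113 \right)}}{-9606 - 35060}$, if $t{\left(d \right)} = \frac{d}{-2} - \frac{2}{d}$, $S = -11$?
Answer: $- \frac{976045}{982652} \approx -0.99328$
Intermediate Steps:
$t{\left(d \right)} = - \frac{2}{d} - \frac{d}{2}$ ($t{\left(d \right)} = d \left(- \frac{1}{2}\right) - \frac{2}{d} = - \frac{d}{2} - \frac{2}{d} = - \frac{2}{d} - \frac{d}{2}$)
$a{\left(w \right)} = \frac{125}{22} + w$ ($a{\left(w \right)} = w - \left(- \frac{11}{2} + \frac{2}{-11}\right) = w + \left(\left(-2\right) \left(- \frac{1}{11}\right) + \frac{11}{2}\right) = w + \left(\frac{2}{11} + \frac{11}{2}\right) = w + \frac{125}{22} = \frac{125}{22} + w$)
$\frac{44473 + a{\left(-113 \right)}}{-9606 - 35060} = \frac{44473 + \left(\frac{125}{22} - 113\right)}{-9606 - 35060} = \frac{44473 - \frac{2361}{22}}{-9606 - 35060} = \frac{976045}{22 \left(-9606 - 35060\right)} = \frac{976045}{22 \left(-44666\right)} = \frac{976045}{22} \left(- \frac{1}{44666}\right) = - \frac{976045}{982652}$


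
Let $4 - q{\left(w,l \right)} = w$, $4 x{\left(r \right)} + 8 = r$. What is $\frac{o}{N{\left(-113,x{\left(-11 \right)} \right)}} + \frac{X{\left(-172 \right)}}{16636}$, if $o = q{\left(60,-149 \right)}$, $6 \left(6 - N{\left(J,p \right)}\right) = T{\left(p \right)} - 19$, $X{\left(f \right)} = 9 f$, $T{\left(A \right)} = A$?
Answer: $- \frac{5682189}{994001} \approx -5.7165$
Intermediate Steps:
$x{\left(r \right)} = -2 + \frac{r}{4}$
$q{\left(w,l \right)} = 4 - w$
$N{\left(J,p \right)} = \frac{55}{6} - \frac{p}{6}$ ($N{\left(J,p \right)} = 6 - \frac{p - 19}{6} = 6 - \frac{-19 + p}{6} = 6 - \left(- \frac{19}{6} + \frac{p}{6}\right) = \frac{55}{6} - \frac{p}{6}$)
$o = -56$ ($o = 4 - 60 = -56$)
$\frac{o}{N{\left(-113,x{\left(-11 \right)} \right)}} + \frac{X{\left(-172 \right)}}{16636} = - \frac{56}{\frac{55}{6} - \frac{-2 + \frac{1}{4} \left(-11\right)}{6}} + \frac{9 \left(-172\right)}{16636} = - \frac{56}{\frac{55}{6} - \frac{-2 - \frac{11}{4}}{6}} - \frac{387}{4159} = - \frac{56}{\frac{55}{6} - - \frac{19}{24}} - \frac{387}{4159} = - \frac{56}{\frac{55}{6} + \frac{19}{24}} - \frac{387}{4159} = - \frac{56}{\frac{239}{24}} - \frac{387}{4159} = \left(-56\right) \frac{24}{239} - \frac{387}{4159} = - \frac{1344}{239} - \frac{387}{4159} = - \frac{5682189}{994001}$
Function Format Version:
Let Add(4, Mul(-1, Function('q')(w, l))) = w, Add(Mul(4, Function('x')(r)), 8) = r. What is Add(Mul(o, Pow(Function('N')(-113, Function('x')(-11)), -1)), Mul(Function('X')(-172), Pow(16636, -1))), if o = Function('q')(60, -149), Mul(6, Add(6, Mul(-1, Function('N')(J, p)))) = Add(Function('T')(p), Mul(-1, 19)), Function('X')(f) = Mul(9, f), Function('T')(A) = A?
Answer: Rational(-5682189, 994001) ≈ -5.7165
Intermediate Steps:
Function('x')(r) = Add(-2, Mul(Rational(1, 4), r))
Function('q')(w, l) = Add(4, Mul(-1, w))
Function('N')(J, p) = Add(Rational(55, 6), Mul(Rational(-1, 6), p)) (Function('N')(J, p) = Add(6, Mul(Rational(-1, 6), Add(p, Mul(-1, 19)))) = Add(6, Mul(Rational(-1, 6), Add(p, -19))) = Add(6, Mul(Rational(-1, 6), Add(-19, p))) = Add(6, Add(Rational(19, 6), Mul(Rational(-1, 6), p))) = Add(Rational(55, 6), Mul(Rational(-1, 6), p)))
o = -56 (o = Add(4, Mul(-1, 60)) = Add(4, -60) = -56)
Add(Mul(o, Pow(Function('N')(-113, Function('x')(-11)), -1)), Mul(Function('X')(-172), Pow(16636, -1))) = Add(Mul(-56, Pow(Add(Rational(55, 6), Mul(Rational(-1, 6), Add(-2, Mul(Rational(1, 4), -11)))), -1)), Mul(Mul(9, -172), Pow(16636, -1))) = Add(Mul(-56, Pow(Add(Rational(55, 6), Mul(Rational(-1, 6), Add(-2, Rational(-11, 4)))), -1)), Mul(-1548, Rational(1, 16636))) = Add(Mul(-56, Pow(Add(Rational(55, 6), Mul(Rational(-1, 6), Rational(-19, 4))), -1)), Rational(-387, 4159)) = Add(Mul(-56, Pow(Add(Rational(55, 6), Rational(19, 24)), -1)), Rational(-387, 4159)) = Add(Mul(-56, Pow(Rational(239, 24), -1)), Rational(-387, 4159)) = Add(Mul(-56, Rational(24, 239)), Rational(-387, 4159)) = Add(Rational(-1344, 239), Rational(-387, 4159)) = Rational(-5682189, 994001)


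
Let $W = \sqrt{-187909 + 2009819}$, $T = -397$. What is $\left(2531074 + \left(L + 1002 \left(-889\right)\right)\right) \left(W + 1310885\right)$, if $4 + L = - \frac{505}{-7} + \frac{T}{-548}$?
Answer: $\frac{8248664725683435}{3836} + \frac{6292439631 \sqrt{1821910}}{3836} \approx 2.1525 \cdot 10^{12}$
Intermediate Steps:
$L = \frac{264175}{3836}$ ($L = -4 - \left(- \frac{505}{7} - \frac{397}{548}\right) = -4 - - \frac{279519}{3836} = -4 + \left(\frac{505}{7} + \frac{397}{548}\right) = -4 + \frac{279519}{3836} = \frac{264175}{3836} \approx 68.867$)
$W = \sqrt{1821910} \approx 1349.8$
$\left(2531074 + \left(L + 1002 \left(-889\right)\right)\right) \left(W + 1310885\right) = \left(2531074 + \left(\frac{264175}{3836} + 1002 \left(-889\right)\right)\right) \left(\sqrt{1821910} + 1310885\right) = \left(2531074 + \left(\frac{264175}{3836} - 890778\right)\right) \left(1310885 + \sqrt{1821910}\right) = \left(2531074 - \frac{3416760233}{3836}\right) \left(1310885 + \sqrt{1821910}\right) = \frac{6292439631 \left(1310885 + \sqrt{1821910}\right)}{3836} = \frac{8248664725683435}{3836} + \frac{6292439631 \sqrt{1821910}}{3836}$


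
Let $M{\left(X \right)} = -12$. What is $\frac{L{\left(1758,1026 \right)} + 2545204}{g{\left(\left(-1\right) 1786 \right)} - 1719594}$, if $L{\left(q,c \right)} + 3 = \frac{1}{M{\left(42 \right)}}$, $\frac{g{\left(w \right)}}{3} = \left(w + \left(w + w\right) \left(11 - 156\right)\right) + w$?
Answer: $- \frac{30542411}{2117880} \approx -14.421$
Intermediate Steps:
$g{\left(w \right)} = - 864 w$ ($g{\left(w \right)} = 3 \left(\left(w + \left(w + w\right) \left(11 - 156\right)\right) + w\right) = 3 \left(\left(w + 2 w \left(-145\right)\right) + w\right) = 3 \left(\left(w - 290 w\right) + w\right) = 3 \left(- 289 w + w\right) = 3 \left(- 288 w\right) = - 864 w$)
$L{\left(q,c \right)} = - \frac{37}{12}$ ($L{\left(q,c \right)} = -3 + \frac{1}{-12} = -3 - \frac{1}{12} = - \frac{37}{12}$)
$\frac{L{\left(1758,1026 \right)} + 2545204}{g{\left(\left(-1\right) 1786 \right)} - 1719594} = \frac{- \frac{37}{12} + 2545204}{- 864 \left(\left(-1\right) 1786\right) - 1719594} = \frac{30542411}{12 \left(\left(-864\right) \left(-1786\right) - 1719594\right)} = \frac{30542411}{12 \left(1543104 - 1719594\right)} = \frac{30542411}{12 \left(-176490\right)} = \frac{30542411}{12} \left(- \frac{1}{176490}\right) = - \frac{30542411}{2117880}$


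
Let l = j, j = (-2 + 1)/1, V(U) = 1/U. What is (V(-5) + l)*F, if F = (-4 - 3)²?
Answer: -294/5 ≈ -58.800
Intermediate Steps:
j = -1 (j = -1*1 = -1)
l = -1
F = 49 (F = (-7)² = 49)
(V(-5) + l)*F = (1/(-5) - 1)*49 = (-⅕ - 1)*49 = -6/5*49 = -294/5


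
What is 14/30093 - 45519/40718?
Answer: -195604745/175046682 ≈ -1.1174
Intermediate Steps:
14/30093 - 45519/40718 = 14*(1/30093) - 45519*1/40718 = 2/4299 - 45519/40718 = -195604745/175046682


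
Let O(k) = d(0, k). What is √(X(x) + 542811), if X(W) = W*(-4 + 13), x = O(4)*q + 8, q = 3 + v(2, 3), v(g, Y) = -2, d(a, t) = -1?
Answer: √542874 ≈ 736.80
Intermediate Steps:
O(k) = -1
q = 1 (q = 3 - 2 = 1)
x = 7 (x = -1*1 + 8 = -1 + 8 = 7)
X(W) = 9*W (X(W) = W*9 = 9*W)
√(X(x) + 542811) = √(9*7 + 542811) = √(63 + 542811) = √542874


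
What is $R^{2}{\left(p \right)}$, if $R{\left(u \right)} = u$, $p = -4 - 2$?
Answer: $36$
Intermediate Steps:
$p = -6$ ($p = -4 - 2 = -6$)
$R^{2}{\left(p \right)} = \left(-6\right)^{2} = 36$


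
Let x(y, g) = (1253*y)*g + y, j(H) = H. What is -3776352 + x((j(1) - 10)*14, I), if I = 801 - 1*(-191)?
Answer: -160391454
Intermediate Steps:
I = 992 (I = 801 + 191 = 992)
x(y, g) = y + 1253*g*y (x(y, g) = 1253*g*y + y = y + 1253*g*y)
-3776352 + x((j(1) - 10)*14, I) = -3776352 + ((1 - 10)*14)*(1 + 1253*992) = -3776352 + (-9*14)*(1 + 1242976) = -3776352 - 126*1242977 = -3776352 - 156615102 = -160391454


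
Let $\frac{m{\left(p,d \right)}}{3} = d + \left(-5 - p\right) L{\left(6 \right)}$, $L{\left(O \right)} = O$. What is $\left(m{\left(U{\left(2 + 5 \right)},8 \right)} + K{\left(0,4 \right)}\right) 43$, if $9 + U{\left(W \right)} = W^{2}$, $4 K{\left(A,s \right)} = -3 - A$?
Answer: $- \frac{135321}{4} \approx -33830.0$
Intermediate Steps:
$K{\left(A,s \right)} = - \frac{3}{4} - \frac{A}{4}$ ($K{\left(A,s \right)} = \frac{-3 - A}{4} = - \frac{3}{4} - \frac{A}{4}$)
$U{\left(W \right)} = -9 + W^{2}$
$m{\left(p,d \right)} = -90 - 18 p + 3 d$ ($m{\left(p,d \right)} = 3 \left(d + \left(-5 - p\right) 6\right) = 3 \left(d - \left(30 + 6 p\right)\right) = 3 \left(-30 + d - 6 p\right) = -90 - 18 p + 3 d$)
$\left(m{\left(U{\left(2 + 5 \right)},8 \right)} + K{\left(0,4 \right)}\right) 43 = \left(\left(-90 - 18 \left(-9 + \left(2 + 5\right)^{2}\right) + 3 \cdot 8\right) - \frac{3}{4}\right) 43 = \left(\left(-90 - 18 \left(-9 + 7^{2}\right) + 24\right) + \left(- \frac{3}{4} + 0\right)\right) 43 = \left(\left(-90 - 18 \left(-9 + 49\right) + 24\right) - \frac{3}{4}\right) 43 = \left(\left(-90 - 720 + 24\right) - \frac{3}{4}\right) 43 = \left(-786 - \frac{3}{4}\right) 43 = \left(- \frac{3147}{4}\right) 43 = - \frac{135321}{4}$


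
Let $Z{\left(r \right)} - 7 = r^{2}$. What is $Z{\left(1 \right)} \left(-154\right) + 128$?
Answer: $-1104$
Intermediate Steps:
$Z{\left(r \right)} = 7 + r^{2}$
$Z{\left(1 \right)} \left(-154\right) + 128 = \left(7 + 1^{2}\right) \left(-154\right) + 128 = \left(7 + 1\right) \left(-154\right) + 128 = 8 \left(-154\right) + 128 = -1232 + 128 = -1104$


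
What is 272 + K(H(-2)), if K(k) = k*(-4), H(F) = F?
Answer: 280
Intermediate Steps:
K(k) = -4*k
272 + K(H(-2)) = 272 - 4*(-2) = 272 + 8 = 280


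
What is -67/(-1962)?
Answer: 67/1962 ≈ 0.034149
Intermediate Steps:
-67/(-1962) = -67*(-1/1962) = 67/1962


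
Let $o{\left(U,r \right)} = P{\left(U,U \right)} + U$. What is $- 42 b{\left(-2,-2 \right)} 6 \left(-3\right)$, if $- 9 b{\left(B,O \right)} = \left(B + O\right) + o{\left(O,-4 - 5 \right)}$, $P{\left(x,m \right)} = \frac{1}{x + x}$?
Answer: $525$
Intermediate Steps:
$P{\left(x,m \right)} = \frac{1}{2 x}$
$o{\left(U,r \right)} = U + \frac{1}{2 U}$ ($o{\left(U,r \right)} = \frac{1}{2 U} + U = U + \frac{1}{2 U}$)
$b{\left(B,O \right)} = - \frac{2 O}{9} - \frac{B}{9} - \frac{1}{18 O}$ ($b{\left(B,O \right)} = - \frac{\left(B + O\right) + \left(O + \frac{1}{2 O}\right)}{9} = - \frac{B + \frac{1}{2 O} + 2 O}{9} = - \frac{2 O}{9} - \frac{B}{9} - \frac{1}{18 O}$)
$- 42 b{\left(-2,-2 \right)} 6 \left(-3\right) = - 42 \left(\left(- \frac{2}{9}\right) \left(-2\right) - - \frac{2}{9} - \frac{1}{18 \left(-2\right)}\right) 6 \left(-3\right) = - 42 \left(\frac{4}{9} + \frac{2}{9} - - \frac{1}{36}\right) \left(-18\right) = - 42 \left(\frac{4}{9} + \frac{2}{9} + \frac{1}{36}\right) \left(-18\right) = \left(-42\right) \frac{25}{36} \left(-18\right) = \left(- \frac{175}{6}\right) \left(-18\right) = 525$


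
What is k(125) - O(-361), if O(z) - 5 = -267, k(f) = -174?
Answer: 88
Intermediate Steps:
O(z) = -262 (O(z) = 5 - 267 = -262)
k(125) - O(-361) = -174 - 1*(-262) = -174 + 262 = 88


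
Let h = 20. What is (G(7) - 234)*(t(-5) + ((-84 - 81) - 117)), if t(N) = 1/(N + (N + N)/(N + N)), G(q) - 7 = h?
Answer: 233703/4 ≈ 58426.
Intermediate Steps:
G(q) = 27 (G(q) = 7 + 20 = 27)
t(N) = 1/(1 + N) (t(N) = 1/(N + (2*N)/((2*N))) = 1/(N + (2*N)*(1/(2*N))) = 1/(N + 1) = 1/(1 + N))
(G(7) - 234)*(t(-5) + ((-84 - 81) - 117)) = (27 - 234)*(1/(1 - 5) + ((-84 - 81) - 117)) = -207*(1/(-4) + (-165 - 117)) = -207*(-1/4 - 282) = -207*(-1129/4) = 233703/4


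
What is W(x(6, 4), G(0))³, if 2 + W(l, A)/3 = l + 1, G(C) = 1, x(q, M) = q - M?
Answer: 27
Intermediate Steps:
W(l, A) = -3 + 3*l (W(l, A) = -6 + 3*(l + 1) = -6 + 3*(1 + l) = -6 + (3 + 3*l) = -3 + 3*l)
W(x(6, 4), G(0))³ = (-3 + 3*(6 - 1*4))³ = (-3 + 3*(6 - 4))³ = (-3 + 3*2)³ = (-3 + 6)³ = 3³ = 27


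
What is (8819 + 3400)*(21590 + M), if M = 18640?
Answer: 491570370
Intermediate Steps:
(8819 + 3400)*(21590 + M) = (8819 + 3400)*(21590 + 18640) = 12219*40230 = 491570370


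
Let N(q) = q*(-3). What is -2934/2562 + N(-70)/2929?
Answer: -1342611/1250683 ≈ -1.0735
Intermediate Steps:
N(q) = -3*q
-2934/2562 + N(-70)/2929 = -2934/2562 - 3*(-70)/2929 = -2934*1/2562 + 210*(1/2929) = -489/427 + 210/2929 = -1342611/1250683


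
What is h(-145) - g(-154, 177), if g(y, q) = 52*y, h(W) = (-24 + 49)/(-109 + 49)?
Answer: 96091/12 ≈ 8007.6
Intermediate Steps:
h(W) = -5/12 (h(W) = 25/(-60) = 25*(-1/60) = -5/12)
h(-145) - g(-154, 177) = -5/12 - 52*(-154) = -5/12 - 1*(-8008) = -5/12 + 8008 = 96091/12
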